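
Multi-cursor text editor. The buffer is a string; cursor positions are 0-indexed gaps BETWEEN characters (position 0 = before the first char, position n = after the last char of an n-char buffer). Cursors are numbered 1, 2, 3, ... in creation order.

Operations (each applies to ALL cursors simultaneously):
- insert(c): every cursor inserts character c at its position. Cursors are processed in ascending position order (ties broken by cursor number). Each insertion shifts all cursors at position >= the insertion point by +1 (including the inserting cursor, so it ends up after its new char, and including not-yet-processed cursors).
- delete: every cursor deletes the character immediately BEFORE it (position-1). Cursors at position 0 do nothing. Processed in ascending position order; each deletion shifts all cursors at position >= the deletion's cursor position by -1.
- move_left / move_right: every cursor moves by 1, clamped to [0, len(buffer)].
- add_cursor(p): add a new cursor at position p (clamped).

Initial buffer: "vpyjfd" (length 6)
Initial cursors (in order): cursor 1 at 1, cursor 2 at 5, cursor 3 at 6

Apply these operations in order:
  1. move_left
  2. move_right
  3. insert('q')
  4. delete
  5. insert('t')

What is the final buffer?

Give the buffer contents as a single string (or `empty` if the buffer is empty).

After op 1 (move_left): buffer="vpyjfd" (len 6), cursors c1@0 c2@4 c3@5, authorship ......
After op 2 (move_right): buffer="vpyjfd" (len 6), cursors c1@1 c2@5 c3@6, authorship ......
After op 3 (insert('q')): buffer="vqpyjfqdq" (len 9), cursors c1@2 c2@7 c3@9, authorship .1....2.3
After op 4 (delete): buffer="vpyjfd" (len 6), cursors c1@1 c2@5 c3@6, authorship ......
After op 5 (insert('t')): buffer="vtpyjftdt" (len 9), cursors c1@2 c2@7 c3@9, authorship .1....2.3

Answer: vtpyjftdt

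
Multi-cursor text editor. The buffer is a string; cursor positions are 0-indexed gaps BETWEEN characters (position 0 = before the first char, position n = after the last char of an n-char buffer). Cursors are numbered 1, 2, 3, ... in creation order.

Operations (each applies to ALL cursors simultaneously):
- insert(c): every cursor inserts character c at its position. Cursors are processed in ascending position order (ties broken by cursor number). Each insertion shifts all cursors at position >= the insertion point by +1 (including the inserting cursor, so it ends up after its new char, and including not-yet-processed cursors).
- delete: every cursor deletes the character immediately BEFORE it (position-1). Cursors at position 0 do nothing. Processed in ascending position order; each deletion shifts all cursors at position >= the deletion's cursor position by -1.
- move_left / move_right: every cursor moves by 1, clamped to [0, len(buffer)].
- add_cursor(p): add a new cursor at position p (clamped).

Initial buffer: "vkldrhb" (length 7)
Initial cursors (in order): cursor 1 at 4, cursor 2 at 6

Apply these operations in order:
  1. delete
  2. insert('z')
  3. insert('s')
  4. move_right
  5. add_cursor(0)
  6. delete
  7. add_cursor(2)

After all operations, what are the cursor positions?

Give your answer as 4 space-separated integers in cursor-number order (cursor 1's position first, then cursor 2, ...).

After op 1 (delete): buffer="vklrb" (len 5), cursors c1@3 c2@4, authorship .....
After op 2 (insert('z')): buffer="vklzrzb" (len 7), cursors c1@4 c2@6, authorship ...1.2.
After op 3 (insert('s')): buffer="vklzsrzsb" (len 9), cursors c1@5 c2@8, authorship ...11.22.
After op 4 (move_right): buffer="vklzsrzsb" (len 9), cursors c1@6 c2@9, authorship ...11.22.
After op 5 (add_cursor(0)): buffer="vklzsrzsb" (len 9), cursors c3@0 c1@6 c2@9, authorship ...11.22.
After op 6 (delete): buffer="vklzszs" (len 7), cursors c3@0 c1@5 c2@7, authorship ...1122
After op 7 (add_cursor(2)): buffer="vklzszs" (len 7), cursors c3@0 c4@2 c1@5 c2@7, authorship ...1122

Answer: 5 7 0 2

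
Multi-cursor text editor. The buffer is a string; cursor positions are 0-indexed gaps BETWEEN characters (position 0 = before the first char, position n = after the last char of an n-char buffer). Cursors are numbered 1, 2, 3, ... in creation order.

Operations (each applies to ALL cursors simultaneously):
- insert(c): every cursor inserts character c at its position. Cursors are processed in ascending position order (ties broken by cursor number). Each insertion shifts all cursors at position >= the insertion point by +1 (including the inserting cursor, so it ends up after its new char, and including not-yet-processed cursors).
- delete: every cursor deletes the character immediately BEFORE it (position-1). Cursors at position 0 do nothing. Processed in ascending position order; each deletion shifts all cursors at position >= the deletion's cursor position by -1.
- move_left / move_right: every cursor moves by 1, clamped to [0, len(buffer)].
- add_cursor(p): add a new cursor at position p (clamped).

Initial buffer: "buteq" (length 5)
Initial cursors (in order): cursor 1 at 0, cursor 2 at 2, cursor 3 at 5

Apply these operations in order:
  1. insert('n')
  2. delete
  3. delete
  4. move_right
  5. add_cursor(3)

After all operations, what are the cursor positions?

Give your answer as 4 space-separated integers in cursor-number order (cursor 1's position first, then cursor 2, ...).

Answer: 1 2 3 3

Derivation:
After op 1 (insert('n')): buffer="nbunteqn" (len 8), cursors c1@1 c2@4 c3@8, authorship 1..2...3
After op 2 (delete): buffer="buteq" (len 5), cursors c1@0 c2@2 c3@5, authorship .....
After op 3 (delete): buffer="bte" (len 3), cursors c1@0 c2@1 c3@3, authorship ...
After op 4 (move_right): buffer="bte" (len 3), cursors c1@1 c2@2 c3@3, authorship ...
After op 5 (add_cursor(3)): buffer="bte" (len 3), cursors c1@1 c2@2 c3@3 c4@3, authorship ...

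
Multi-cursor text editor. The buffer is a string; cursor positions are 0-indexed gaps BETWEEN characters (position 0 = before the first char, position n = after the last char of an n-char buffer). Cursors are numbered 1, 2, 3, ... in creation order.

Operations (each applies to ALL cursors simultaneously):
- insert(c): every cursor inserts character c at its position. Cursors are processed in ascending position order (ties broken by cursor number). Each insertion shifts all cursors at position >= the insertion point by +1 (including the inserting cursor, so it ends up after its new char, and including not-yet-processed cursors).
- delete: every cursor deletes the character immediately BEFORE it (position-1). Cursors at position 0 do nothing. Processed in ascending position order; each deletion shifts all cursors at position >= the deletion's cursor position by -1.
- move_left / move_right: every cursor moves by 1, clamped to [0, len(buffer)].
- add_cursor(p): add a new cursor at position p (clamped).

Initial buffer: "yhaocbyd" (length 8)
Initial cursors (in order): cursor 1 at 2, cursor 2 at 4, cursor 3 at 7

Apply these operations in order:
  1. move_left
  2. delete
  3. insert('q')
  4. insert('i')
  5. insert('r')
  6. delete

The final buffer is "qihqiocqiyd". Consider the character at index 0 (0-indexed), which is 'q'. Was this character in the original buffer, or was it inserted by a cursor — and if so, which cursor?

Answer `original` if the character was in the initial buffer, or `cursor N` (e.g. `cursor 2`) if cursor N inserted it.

Answer: cursor 1

Derivation:
After op 1 (move_left): buffer="yhaocbyd" (len 8), cursors c1@1 c2@3 c3@6, authorship ........
After op 2 (delete): buffer="hocyd" (len 5), cursors c1@0 c2@1 c3@3, authorship .....
After op 3 (insert('q')): buffer="qhqocqyd" (len 8), cursors c1@1 c2@3 c3@6, authorship 1.2..3..
After op 4 (insert('i')): buffer="qihqiocqiyd" (len 11), cursors c1@2 c2@5 c3@9, authorship 11.22..33..
After op 5 (insert('r')): buffer="qirhqirocqiryd" (len 14), cursors c1@3 c2@7 c3@12, authorship 111.222..333..
After op 6 (delete): buffer="qihqiocqiyd" (len 11), cursors c1@2 c2@5 c3@9, authorship 11.22..33..
Authorship (.=original, N=cursor N): 1 1 . 2 2 . . 3 3 . .
Index 0: author = 1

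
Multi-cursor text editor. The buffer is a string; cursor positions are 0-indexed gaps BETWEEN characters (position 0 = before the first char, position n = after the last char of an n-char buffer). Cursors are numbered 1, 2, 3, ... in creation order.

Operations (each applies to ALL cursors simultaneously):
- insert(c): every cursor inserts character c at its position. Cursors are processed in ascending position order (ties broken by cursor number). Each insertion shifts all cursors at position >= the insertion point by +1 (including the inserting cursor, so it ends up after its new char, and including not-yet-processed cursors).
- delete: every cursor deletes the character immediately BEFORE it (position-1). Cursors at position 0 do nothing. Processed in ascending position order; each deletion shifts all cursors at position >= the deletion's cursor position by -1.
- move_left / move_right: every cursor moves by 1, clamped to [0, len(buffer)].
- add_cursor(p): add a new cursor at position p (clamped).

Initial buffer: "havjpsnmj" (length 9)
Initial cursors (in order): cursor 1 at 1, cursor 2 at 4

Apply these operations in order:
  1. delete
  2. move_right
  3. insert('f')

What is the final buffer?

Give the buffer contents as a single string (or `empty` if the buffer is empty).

Answer: afvpfsnmj

Derivation:
After op 1 (delete): buffer="avpsnmj" (len 7), cursors c1@0 c2@2, authorship .......
After op 2 (move_right): buffer="avpsnmj" (len 7), cursors c1@1 c2@3, authorship .......
After op 3 (insert('f')): buffer="afvpfsnmj" (len 9), cursors c1@2 c2@5, authorship .1..2....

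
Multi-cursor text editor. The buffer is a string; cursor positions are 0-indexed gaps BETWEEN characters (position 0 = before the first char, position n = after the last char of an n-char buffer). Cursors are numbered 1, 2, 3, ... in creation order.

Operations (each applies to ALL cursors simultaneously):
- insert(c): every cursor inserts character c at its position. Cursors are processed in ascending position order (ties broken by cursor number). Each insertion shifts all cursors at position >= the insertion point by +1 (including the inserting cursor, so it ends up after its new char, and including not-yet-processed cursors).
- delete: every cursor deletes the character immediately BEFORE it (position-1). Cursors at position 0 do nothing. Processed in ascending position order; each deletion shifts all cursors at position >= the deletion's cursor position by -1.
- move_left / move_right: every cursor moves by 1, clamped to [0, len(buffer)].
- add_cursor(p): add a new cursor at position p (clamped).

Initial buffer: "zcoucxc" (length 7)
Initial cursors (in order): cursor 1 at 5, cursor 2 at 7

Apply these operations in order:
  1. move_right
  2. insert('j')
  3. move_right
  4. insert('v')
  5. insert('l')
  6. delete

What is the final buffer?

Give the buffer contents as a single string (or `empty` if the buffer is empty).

After op 1 (move_right): buffer="zcoucxc" (len 7), cursors c1@6 c2@7, authorship .......
After op 2 (insert('j')): buffer="zcoucxjcj" (len 9), cursors c1@7 c2@9, authorship ......1.2
After op 3 (move_right): buffer="zcoucxjcj" (len 9), cursors c1@8 c2@9, authorship ......1.2
After op 4 (insert('v')): buffer="zcoucxjcvjv" (len 11), cursors c1@9 c2@11, authorship ......1.122
After op 5 (insert('l')): buffer="zcoucxjcvljvl" (len 13), cursors c1@10 c2@13, authorship ......1.11222
After op 6 (delete): buffer="zcoucxjcvjv" (len 11), cursors c1@9 c2@11, authorship ......1.122

Answer: zcoucxjcvjv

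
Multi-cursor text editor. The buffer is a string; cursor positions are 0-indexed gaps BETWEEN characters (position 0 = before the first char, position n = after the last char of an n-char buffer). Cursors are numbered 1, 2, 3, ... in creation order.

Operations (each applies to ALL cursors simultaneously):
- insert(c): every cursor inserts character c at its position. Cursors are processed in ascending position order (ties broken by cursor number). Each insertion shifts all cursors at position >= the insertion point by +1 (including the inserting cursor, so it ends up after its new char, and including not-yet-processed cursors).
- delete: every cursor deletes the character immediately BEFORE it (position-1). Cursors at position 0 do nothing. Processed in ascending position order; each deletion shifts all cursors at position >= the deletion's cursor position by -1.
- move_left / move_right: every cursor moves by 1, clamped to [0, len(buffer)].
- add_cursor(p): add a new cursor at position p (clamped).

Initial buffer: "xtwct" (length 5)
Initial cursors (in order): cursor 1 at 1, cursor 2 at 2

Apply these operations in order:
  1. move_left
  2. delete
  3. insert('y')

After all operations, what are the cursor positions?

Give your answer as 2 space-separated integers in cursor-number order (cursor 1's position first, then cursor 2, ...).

Answer: 2 2

Derivation:
After op 1 (move_left): buffer="xtwct" (len 5), cursors c1@0 c2@1, authorship .....
After op 2 (delete): buffer="twct" (len 4), cursors c1@0 c2@0, authorship ....
After op 3 (insert('y')): buffer="yytwct" (len 6), cursors c1@2 c2@2, authorship 12....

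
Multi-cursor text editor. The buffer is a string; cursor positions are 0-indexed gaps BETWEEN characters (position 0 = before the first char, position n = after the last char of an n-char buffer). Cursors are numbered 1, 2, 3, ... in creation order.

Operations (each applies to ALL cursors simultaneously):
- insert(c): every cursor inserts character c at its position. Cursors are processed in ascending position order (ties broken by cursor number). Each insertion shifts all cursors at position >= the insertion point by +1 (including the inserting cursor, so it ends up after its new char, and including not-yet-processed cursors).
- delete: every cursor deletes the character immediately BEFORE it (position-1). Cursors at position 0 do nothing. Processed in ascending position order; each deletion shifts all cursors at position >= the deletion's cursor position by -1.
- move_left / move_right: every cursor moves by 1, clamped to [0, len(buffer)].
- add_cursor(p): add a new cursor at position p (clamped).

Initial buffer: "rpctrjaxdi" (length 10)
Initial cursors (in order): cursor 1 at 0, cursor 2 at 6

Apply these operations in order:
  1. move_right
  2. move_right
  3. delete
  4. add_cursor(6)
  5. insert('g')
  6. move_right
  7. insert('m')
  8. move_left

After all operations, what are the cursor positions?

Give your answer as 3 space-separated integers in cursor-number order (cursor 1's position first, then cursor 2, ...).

Answer: 3 12 12

Derivation:
After op 1 (move_right): buffer="rpctrjaxdi" (len 10), cursors c1@1 c2@7, authorship ..........
After op 2 (move_right): buffer="rpctrjaxdi" (len 10), cursors c1@2 c2@8, authorship ..........
After op 3 (delete): buffer="rctrjadi" (len 8), cursors c1@1 c2@6, authorship ........
After op 4 (add_cursor(6)): buffer="rctrjadi" (len 8), cursors c1@1 c2@6 c3@6, authorship ........
After op 5 (insert('g')): buffer="rgctrjaggdi" (len 11), cursors c1@2 c2@9 c3@9, authorship .1.....23..
After op 6 (move_right): buffer="rgctrjaggdi" (len 11), cursors c1@3 c2@10 c3@10, authorship .1.....23..
After op 7 (insert('m')): buffer="rgcmtrjaggdmmi" (len 14), cursors c1@4 c2@13 c3@13, authorship .1.1....23.23.
After op 8 (move_left): buffer="rgcmtrjaggdmmi" (len 14), cursors c1@3 c2@12 c3@12, authorship .1.1....23.23.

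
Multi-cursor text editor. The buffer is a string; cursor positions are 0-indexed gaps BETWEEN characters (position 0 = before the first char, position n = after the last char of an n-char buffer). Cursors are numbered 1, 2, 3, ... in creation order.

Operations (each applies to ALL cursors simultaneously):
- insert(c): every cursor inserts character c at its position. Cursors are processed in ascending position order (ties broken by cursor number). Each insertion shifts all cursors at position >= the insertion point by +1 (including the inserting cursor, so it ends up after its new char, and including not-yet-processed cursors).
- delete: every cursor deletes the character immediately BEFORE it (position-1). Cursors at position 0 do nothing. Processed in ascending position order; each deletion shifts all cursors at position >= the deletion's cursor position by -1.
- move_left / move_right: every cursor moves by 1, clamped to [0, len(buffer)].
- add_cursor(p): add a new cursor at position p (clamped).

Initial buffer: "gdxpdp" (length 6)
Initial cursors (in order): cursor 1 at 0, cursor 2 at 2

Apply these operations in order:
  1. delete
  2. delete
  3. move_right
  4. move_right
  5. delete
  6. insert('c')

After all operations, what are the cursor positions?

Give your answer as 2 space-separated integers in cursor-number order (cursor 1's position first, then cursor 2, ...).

Answer: 2 2

Derivation:
After op 1 (delete): buffer="gxpdp" (len 5), cursors c1@0 c2@1, authorship .....
After op 2 (delete): buffer="xpdp" (len 4), cursors c1@0 c2@0, authorship ....
After op 3 (move_right): buffer="xpdp" (len 4), cursors c1@1 c2@1, authorship ....
After op 4 (move_right): buffer="xpdp" (len 4), cursors c1@2 c2@2, authorship ....
After op 5 (delete): buffer="dp" (len 2), cursors c1@0 c2@0, authorship ..
After op 6 (insert('c')): buffer="ccdp" (len 4), cursors c1@2 c2@2, authorship 12..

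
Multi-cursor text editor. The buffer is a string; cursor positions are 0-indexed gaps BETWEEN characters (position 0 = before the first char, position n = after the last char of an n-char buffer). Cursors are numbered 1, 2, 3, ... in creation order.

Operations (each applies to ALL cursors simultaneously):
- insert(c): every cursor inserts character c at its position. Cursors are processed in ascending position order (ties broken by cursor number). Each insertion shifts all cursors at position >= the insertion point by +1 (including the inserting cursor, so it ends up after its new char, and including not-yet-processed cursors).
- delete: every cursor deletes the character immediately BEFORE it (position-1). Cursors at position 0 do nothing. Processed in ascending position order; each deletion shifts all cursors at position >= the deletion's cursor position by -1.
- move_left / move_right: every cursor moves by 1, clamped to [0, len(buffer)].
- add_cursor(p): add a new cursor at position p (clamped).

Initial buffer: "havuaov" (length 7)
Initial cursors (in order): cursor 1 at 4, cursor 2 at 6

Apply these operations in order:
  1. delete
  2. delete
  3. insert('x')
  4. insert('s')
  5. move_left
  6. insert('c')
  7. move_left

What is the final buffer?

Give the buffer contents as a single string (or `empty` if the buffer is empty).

After op 1 (delete): buffer="havav" (len 5), cursors c1@3 c2@4, authorship .....
After op 2 (delete): buffer="hav" (len 3), cursors c1@2 c2@2, authorship ...
After op 3 (insert('x')): buffer="haxxv" (len 5), cursors c1@4 c2@4, authorship ..12.
After op 4 (insert('s')): buffer="haxxssv" (len 7), cursors c1@6 c2@6, authorship ..1212.
After op 5 (move_left): buffer="haxxssv" (len 7), cursors c1@5 c2@5, authorship ..1212.
After op 6 (insert('c')): buffer="haxxsccsv" (len 9), cursors c1@7 c2@7, authorship ..121122.
After op 7 (move_left): buffer="haxxsccsv" (len 9), cursors c1@6 c2@6, authorship ..121122.

Answer: haxxsccsv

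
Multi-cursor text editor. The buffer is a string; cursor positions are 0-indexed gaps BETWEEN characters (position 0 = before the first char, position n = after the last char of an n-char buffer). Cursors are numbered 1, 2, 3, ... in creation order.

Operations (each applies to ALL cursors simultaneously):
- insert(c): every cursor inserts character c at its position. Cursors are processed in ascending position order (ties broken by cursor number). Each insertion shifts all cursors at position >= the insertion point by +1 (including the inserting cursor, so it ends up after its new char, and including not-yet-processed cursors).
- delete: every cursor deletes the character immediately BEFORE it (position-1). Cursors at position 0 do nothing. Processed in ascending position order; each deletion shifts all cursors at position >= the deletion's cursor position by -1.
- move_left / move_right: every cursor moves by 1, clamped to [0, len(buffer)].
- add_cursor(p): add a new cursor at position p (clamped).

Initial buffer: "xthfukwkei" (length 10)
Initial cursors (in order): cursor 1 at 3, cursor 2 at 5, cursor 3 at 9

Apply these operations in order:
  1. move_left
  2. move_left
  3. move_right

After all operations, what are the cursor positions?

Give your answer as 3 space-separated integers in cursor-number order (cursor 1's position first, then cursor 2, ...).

After op 1 (move_left): buffer="xthfukwkei" (len 10), cursors c1@2 c2@4 c3@8, authorship ..........
After op 2 (move_left): buffer="xthfukwkei" (len 10), cursors c1@1 c2@3 c3@7, authorship ..........
After op 3 (move_right): buffer="xthfukwkei" (len 10), cursors c1@2 c2@4 c3@8, authorship ..........

Answer: 2 4 8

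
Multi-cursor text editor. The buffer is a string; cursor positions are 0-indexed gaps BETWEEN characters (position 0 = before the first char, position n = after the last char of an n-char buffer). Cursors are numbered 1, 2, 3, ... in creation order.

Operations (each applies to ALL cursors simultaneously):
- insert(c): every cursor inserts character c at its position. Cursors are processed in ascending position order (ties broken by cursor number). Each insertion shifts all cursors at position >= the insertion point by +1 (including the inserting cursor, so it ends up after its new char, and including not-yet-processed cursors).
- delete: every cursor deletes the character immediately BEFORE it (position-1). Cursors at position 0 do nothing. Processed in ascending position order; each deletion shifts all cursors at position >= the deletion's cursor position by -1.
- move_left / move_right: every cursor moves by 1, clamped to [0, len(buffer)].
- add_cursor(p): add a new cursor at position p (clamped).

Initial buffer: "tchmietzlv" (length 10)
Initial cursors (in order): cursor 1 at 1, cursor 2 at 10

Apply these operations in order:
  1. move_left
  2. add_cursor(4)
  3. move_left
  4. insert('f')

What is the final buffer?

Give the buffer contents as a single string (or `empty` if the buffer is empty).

Answer: ftchfmietzflv

Derivation:
After op 1 (move_left): buffer="tchmietzlv" (len 10), cursors c1@0 c2@9, authorship ..........
After op 2 (add_cursor(4)): buffer="tchmietzlv" (len 10), cursors c1@0 c3@4 c2@9, authorship ..........
After op 3 (move_left): buffer="tchmietzlv" (len 10), cursors c1@0 c3@3 c2@8, authorship ..........
After op 4 (insert('f')): buffer="ftchfmietzflv" (len 13), cursors c1@1 c3@5 c2@11, authorship 1...3.....2..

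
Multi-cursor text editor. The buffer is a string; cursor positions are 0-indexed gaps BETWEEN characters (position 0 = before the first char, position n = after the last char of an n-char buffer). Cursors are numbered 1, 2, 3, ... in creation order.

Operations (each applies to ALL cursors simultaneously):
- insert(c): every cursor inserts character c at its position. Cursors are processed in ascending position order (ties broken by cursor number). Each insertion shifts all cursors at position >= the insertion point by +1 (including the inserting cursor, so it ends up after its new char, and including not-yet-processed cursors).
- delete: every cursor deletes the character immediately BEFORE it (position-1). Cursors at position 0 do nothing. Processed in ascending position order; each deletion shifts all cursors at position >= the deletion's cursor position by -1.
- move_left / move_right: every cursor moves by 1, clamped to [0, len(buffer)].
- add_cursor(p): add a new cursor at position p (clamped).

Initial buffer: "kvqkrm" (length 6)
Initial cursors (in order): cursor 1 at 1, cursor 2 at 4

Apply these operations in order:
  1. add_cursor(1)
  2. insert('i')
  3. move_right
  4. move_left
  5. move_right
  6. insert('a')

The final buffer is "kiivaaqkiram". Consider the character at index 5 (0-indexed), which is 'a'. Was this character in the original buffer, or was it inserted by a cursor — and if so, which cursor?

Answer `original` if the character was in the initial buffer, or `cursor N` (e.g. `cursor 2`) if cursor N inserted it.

Answer: cursor 3

Derivation:
After op 1 (add_cursor(1)): buffer="kvqkrm" (len 6), cursors c1@1 c3@1 c2@4, authorship ......
After op 2 (insert('i')): buffer="kiivqkirm" (len 9), cursors c1@3 c3@3 c2@7, authorship .13...2..
After op 3 (move_right): buffer="kiivqkirm" (len 9), cursors c1@4 c3@4 c2@8, authorship .13...2..
After op 4 (move_left): buffer="kiivqkirm" (len 9), cursors c1@3 c3@3 c2@7, authorship .13...2..
After op 5 (move_right): buffer="kiivqkirm" (len 9), cursors c1@4 c3@4 c2@8, authorship .13...2..
After op 6 (insert('a')): buffer="kiivaaqkiram" (len 12), cursors c1@6 c3@6 c2@11, authorship .13.13..2.2.
Authorship (.=original, N=cursor N): . 1 3 . 1 3 . . 2 . 2 .
Index 5: author = 3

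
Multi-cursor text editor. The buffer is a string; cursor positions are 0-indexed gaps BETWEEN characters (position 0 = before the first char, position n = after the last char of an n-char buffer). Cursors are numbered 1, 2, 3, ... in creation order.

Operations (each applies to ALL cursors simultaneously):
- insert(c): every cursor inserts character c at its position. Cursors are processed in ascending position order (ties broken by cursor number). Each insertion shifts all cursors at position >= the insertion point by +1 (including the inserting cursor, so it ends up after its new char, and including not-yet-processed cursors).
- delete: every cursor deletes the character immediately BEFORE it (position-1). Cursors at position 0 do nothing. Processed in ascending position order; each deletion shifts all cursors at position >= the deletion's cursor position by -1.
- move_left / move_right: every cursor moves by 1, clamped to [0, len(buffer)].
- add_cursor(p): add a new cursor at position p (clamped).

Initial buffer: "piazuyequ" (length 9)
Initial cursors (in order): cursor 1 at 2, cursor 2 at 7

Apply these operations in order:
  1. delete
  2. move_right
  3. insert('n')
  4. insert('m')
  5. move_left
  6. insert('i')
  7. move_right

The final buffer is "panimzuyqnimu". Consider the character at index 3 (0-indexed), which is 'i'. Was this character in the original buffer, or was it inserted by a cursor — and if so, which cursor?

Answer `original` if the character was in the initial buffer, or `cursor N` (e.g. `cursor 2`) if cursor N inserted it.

Answer: cursor 1

Derivation:
After op 1 (delete): buffer="pazuyqu" (len 7), cursors c1@1 c2@5, authorship .......
After op 2 (move_right): buffer="pazuyqu" (len 7), cursors c1@2 c2@6, authorship .......
After op 3 (insert('n')): buffer="panzuyqnu" (len 9), cursors c1@3 c2@8, authorship ..1....2.
After op 4 (insert('m')): buffer="panmzuyqnmu" (len 11), cursors c1@4 c2@10, authorship ..11....22.
After op 5 (move_left): buffer="panmzuyqnmu" (len 11), cursors c1@3 c2@9, authorship ..11....22.
After op 6 (insert('i')): buffer="panimzuyqnimu" (len 13), cursors c1@4 c2@11, authorship ..111....222.
After op 7 (move_right): buffer="panimzuyqnimu" (len 13), cursors c1@5 c2@12, authorship ..111....222.
Authorship (.=original, N=cursor N): . . 1 1 1 . . . . 2 2 2 .
Index 3: author = 1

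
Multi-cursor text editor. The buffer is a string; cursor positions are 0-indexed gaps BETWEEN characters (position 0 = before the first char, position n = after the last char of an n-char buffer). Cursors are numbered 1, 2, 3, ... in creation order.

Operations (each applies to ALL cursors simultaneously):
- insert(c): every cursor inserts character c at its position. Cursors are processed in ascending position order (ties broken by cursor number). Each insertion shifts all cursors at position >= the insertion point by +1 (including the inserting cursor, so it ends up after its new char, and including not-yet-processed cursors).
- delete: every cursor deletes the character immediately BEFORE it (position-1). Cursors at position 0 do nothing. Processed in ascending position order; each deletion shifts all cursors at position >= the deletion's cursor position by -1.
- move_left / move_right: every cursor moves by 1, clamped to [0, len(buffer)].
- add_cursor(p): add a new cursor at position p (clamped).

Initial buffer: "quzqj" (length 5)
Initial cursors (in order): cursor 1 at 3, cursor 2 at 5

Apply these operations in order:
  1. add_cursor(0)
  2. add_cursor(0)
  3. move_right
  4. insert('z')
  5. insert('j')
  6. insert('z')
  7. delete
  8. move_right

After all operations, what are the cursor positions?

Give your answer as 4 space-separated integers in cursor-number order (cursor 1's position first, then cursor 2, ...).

After op 1 (add_cursor(0)): buffer="quzqj" (len 5), cursors c3@0 c1@3 c2@5, authorship .....
After op 2 (add_cursor(0)): buffer="quzqj" (len 5), cursors c3@0 c4@0 c1@3 c2@5, authorship .....
After op 3 (move_right): buffer="quzqj" (len 5), cursors c3@1 c4@1 c1@4 c2@5, authorship .....
After op 4 (insert('z')): buffer="qzzuzqzjz" (len 9), cursors c3@3 c4@3 c1@7 c2@9, authorship .34...1.2
After op 5 (insert('j')): buffer="qzzjjuzqzjjzj" (len 13), cursors c3@5 c4@5 c1@10 c2@13, authorship .3434...11.22
After op 6 (insert('z')): buffer="qzzjjzzuzqzjzjzjz" (len 17), cursors c3@7 c4@7 c1@13 c2@17, authorship .343434...111.222
After op 7 (delete): buffer="qzzjjuzqzjjzj" (len 13), cursors c3@5 c4@5 c1@10 c2@13, authorship .3434...11.22
After op 8 (move_right): buffer="qzzjjuzqzjjzj" (len 13), cursors c3@6 c4@6 c1@11 c2@13, authorship .3434...11.22

Answer: 11 13 6 6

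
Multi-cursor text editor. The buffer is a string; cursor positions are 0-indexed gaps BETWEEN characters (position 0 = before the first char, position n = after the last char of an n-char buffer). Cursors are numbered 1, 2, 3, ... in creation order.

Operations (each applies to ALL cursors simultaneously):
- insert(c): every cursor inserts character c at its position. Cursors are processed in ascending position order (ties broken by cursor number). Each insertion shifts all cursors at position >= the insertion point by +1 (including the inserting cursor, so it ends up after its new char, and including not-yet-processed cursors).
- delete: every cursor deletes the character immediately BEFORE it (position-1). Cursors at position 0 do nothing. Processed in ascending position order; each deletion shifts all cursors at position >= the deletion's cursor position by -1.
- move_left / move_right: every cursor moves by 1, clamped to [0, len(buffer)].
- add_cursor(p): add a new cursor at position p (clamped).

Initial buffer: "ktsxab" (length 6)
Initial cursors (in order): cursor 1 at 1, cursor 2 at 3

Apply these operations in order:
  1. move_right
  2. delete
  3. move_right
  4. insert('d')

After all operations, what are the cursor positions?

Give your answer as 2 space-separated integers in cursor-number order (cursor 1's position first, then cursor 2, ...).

After op 1 (move_right): buffer="ktsxab" (len 6), cursors c1@2 c2@4, authorship ......
After op 2 (delete): buffer="ksab" (len 4), cursors c1@1 c2@2, authorship ....
After op 3 (move_right): buffer="ksab" (len 4), cursors c1@2 c2@3, authorship ....
After op 4 (insert('d')): buffer="ksdadb" (len 6), cursors c1@3 c2@5, authorship ..1.2.

Answer: 3 5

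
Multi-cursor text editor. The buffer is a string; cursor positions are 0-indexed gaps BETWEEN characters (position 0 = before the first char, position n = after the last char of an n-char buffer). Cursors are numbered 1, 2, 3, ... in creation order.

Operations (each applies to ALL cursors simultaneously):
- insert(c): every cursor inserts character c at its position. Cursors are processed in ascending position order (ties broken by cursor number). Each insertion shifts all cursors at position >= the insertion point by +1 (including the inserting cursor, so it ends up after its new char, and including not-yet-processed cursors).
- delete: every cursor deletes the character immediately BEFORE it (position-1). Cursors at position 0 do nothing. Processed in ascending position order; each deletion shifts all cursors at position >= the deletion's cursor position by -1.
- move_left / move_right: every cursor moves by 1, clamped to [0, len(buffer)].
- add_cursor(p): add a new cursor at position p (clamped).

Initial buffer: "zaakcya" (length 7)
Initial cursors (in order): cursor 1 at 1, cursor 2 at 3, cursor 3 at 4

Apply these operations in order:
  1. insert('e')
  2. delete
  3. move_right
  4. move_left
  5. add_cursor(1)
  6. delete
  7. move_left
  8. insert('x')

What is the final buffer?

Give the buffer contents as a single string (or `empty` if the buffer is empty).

Answer: xxxxacya

Derivation:
After op 1 (insert('e')): buffer="zeaaekecya" (len 10), cursors c1@2 c2@5 c3@7, authorship .1..2.3...
After op 2 (delete): buffer="zaakcya" (len 7), cursors c1@1 c2@3 c3@4, authorship .......
After op 3 (move_right): buffer="zaakcya" (len 7), cursors c1@2 c2@4 c3@5, authorship .......
After op 4 (move_left): buffer="zaakcya" (len 7), cursors c1@1 c2@3 c3@4, authorship .......
After op 5 (add_cursor(1)): buffer="zaakcya" (len 7), cursors c1@1 c4@1 c2@3 c3@4, authorship .......
After op 6 (delete): buffer="acya" (len 4), cursors c1@0 c4@0 c2@1 c3@1, authorship ....
After op 7 (move_left): buffer="acya" (len 4), cursors c1@0 c2@0 c3@0 c4@0, authorship ....
After op 8 (insert('x')): buffer="xxxxacya" (len 8), cursors c1@4 c2@4 c3@4 c4@4, authorship 1234....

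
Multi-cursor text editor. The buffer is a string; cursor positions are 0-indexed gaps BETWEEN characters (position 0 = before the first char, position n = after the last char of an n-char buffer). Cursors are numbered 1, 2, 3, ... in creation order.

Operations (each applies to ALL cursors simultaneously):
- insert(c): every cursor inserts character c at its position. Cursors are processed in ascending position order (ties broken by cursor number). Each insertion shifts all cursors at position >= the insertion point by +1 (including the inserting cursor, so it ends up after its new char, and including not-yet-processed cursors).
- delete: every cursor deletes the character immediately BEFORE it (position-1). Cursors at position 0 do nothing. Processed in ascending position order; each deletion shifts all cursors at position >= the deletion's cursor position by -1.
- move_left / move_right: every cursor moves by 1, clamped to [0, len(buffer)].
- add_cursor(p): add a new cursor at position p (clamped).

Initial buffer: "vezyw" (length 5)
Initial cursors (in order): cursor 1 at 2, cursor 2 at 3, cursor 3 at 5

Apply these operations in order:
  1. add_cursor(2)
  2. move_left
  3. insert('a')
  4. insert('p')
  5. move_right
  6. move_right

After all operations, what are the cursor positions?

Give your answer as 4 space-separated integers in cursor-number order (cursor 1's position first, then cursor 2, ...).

Answer: 7 10 13 7

Derivation:
After op 1 (add_cursor(2)): buffer="vezyw" (len 5), cursors c1@2 c4@2 c2@3 c3@5, authorship .....
After op 2 (move_left): buffer="vezyw" (len 5), cursors c1@1 c4@1 c2@2 c3@4, authorship .....
After op 3 (insert('a')): buffer="vaaeazyaw" (len 9), cursors c1@3 c4@3 c2@5 c3@8, authorship .14.2..3.
After op 4 (insert('p')): buffer="vaappeapzyapw" (len 13), cursors c1@5 c4@5 c2@8 c3@12, authorship .1414.22..33.
After op 5 (move_right): buffer="vaappeapzyapw" (len 13), cursors c1@6 c4@6 c2@9 c3@13, authorship .1414.22..33.
After op 6 (move_right): buffer="vaappeapzyapw" (len 13), cursors c1@7 c4@7 c2@10 c3@13, authorship .1414.22..33.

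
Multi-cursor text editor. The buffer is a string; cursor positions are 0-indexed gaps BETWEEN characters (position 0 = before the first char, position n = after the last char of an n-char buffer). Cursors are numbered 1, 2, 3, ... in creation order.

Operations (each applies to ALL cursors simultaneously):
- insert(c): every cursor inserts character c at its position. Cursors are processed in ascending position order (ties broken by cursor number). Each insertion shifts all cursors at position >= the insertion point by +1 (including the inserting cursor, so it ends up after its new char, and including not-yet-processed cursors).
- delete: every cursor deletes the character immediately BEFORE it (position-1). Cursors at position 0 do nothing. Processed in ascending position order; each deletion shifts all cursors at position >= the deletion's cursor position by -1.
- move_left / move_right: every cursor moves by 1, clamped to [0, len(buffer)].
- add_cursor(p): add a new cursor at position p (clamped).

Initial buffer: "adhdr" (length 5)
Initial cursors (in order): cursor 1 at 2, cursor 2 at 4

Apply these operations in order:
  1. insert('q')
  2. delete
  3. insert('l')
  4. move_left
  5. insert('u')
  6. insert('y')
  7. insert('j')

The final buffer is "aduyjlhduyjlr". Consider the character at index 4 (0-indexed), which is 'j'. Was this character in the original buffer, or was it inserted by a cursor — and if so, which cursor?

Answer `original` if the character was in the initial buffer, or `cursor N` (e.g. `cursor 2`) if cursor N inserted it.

Answer: cursor 1

Derivation:
After op 1 (insert('q')): buffer="adqhdqr" (len 7), cursors c1@3 c2@6, authorship ..1..2.
After op 2 (delete): buffer="adhdr" (len 5), cursors c1@2 c2@4, authorship .....
After op 3 (insert('l')): buffer="adlhdlr" (len 7), cursors c1@3 c2@6, authorship ..1..2.
After op 4 (move_left): buffer="adlhdlr" (len 7), cursors c1@2 c2@5, authorship ..1..2.
After op 5 (insert('u')): buffer="adulhdulr" (len 9), cursors c1@3 c2@7, authorship ..11..22.
After op 6 (insert('y')): buffer="aduylhduylr" (len 11), cursors c1@4 c2@9, authorship ..111..222.
After op 7 (insert('j')): buffer="aduyjlhduyjlr" (len 13), cursors c1@5 c2@11, authorship ..1111..2222.
Authorship (.=original, N=cursor N): . . 1 1 1 1 . . 2 2 2 2 .
Index 4: author = 1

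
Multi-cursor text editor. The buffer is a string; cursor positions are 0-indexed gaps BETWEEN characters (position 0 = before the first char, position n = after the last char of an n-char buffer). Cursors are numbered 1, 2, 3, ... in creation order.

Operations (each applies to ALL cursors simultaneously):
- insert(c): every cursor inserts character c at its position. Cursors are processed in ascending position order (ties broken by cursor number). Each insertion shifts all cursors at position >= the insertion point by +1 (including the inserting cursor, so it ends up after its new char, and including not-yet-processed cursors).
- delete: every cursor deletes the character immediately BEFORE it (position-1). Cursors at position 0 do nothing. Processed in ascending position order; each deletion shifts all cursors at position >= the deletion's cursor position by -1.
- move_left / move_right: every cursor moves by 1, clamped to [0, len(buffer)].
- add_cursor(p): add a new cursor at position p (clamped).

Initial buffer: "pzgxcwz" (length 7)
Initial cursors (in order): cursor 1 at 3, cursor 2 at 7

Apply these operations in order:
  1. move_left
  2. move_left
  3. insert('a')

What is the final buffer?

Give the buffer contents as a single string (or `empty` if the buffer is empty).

Answer: pazgxcawz

Derivation:
After op 1 (move_left): buffer="pzgxcwz" (len 7), cursors c1@2 c2@6, authorship .......
After op 2 (move_left): buffer="pzgxcwz" (len 7), cursors c1@1 c2@5, authorship .......
After op 3 (insert('a')): buffer="pazgxcawz" (len 9), cursors c1@2 c2@7, authorship .1....2..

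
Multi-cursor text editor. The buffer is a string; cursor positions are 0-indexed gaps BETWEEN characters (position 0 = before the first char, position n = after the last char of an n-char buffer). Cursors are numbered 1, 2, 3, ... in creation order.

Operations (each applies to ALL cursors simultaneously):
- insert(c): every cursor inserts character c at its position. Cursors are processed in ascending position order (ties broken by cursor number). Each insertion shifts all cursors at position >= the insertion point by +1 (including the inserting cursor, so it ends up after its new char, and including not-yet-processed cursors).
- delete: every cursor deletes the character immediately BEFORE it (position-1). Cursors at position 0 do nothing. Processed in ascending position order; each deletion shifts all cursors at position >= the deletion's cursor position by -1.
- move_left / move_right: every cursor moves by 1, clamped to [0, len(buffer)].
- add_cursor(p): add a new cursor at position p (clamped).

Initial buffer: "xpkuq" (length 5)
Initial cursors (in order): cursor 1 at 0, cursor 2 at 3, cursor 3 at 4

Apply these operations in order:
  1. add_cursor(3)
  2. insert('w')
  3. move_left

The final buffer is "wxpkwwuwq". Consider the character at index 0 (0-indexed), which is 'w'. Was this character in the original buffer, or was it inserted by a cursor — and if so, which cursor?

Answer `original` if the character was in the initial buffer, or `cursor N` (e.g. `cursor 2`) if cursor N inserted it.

After op 1 (add_cursor(3)): buffer="xpkuq" (len 5), cursors c1@0 c2@3 c4@3 c3@4, authorship .....
After op 2 (insert('w')): buffer="wxpkwwuwq" (len 9), cursors c1@1 c2@6 c4@6 c3@8, authorship 1...24.3.
After op 3 (move_left): buffer="wxpkwwuwq" (len 9), cursors c1@0 c2@5 c4@5 c3@7, authorship 1...24.3.
Authorship (.=original, N=cursor N): 1 . . . 2 4 . 3 .
Index 0: author = 1

Answer: cursor 1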